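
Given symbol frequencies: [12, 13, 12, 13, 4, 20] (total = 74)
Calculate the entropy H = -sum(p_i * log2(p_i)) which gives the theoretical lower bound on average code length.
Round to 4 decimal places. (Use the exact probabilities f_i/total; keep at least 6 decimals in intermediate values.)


Per-symbol terms -p_i * log2(p_i) with p_i = f_i/74:
  p = 12/74 = 0.162162: log2(p) = -2.624491, -p*log2(p) = 0.425593
  p = 13/74 = 0.175676: log2(p) = -2.509014, -p*log2(p) = 0.440773
  p = 12/74 = 0.162162: log2(p) = -2.624491, -p*log2(p) = 0.425593
  p = 13/74 = 0.175676: log2(p) = -2.509014, -p*log2(p) = 0.440773
  p = 4/74 = 0.054054: log2(p) = -4.209453, -p*log2(p) = 0.227538
  p = 20/74 = 0.270270: log2(p) = -1.887525, -p*log2(p) = 0.510142
H = 0.425593 + 0.440773 + 0.425593 + 0.440773 + 0.227538 + 0.510142 = 2.470412

H = 2.4704 bits/symbol


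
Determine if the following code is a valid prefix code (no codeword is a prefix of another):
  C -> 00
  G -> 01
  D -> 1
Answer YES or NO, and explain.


Checking each pair (does one codeword prefix another?):
  C='00' vs G='01': no prefix
  C='00' vs D='1': no prefix
  G='01' vs C='00': no prefix
  G='01' vs D='1': no prefix
  D='1' vs C='00': no prefix
  D='1' vs G='01': no prefix
No violation found over all pairs.

YES -- this is a valid prefix code. No codeword is a prefix of any other codeword.


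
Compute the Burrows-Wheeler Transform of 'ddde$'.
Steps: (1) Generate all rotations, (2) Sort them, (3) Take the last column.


Rotations (sorted):
  0: $ddde -> last char: e
  1: ddde$ -> last char: $
  2: dde$d -> last char: d
  3: de$dd -> last char: d
  4: e$ddd -> last char: d


BWT = e$ddd


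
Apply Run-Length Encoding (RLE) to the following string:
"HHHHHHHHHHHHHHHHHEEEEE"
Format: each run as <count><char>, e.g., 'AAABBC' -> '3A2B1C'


Scanning runs left to right:
  i=0: run of 'H' x 17 -> '17H'
  i=17: run of 'E' x 5 -> '5E'

RLE = 17H5E


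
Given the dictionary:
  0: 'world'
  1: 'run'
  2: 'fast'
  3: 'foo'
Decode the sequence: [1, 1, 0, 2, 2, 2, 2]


Look up each index in the dictionary:
  1 -> 'run'
  1 -> 'run'
  0 -> 'world'
  2 -> 'fast'
  2 -> 'fast'
  2 -> 'fast'
  2 -> 'fast'

Decoded: "run run world fast fast fast fast"


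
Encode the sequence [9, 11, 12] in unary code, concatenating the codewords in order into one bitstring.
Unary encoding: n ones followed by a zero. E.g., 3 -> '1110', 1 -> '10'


Encode each number as n ones followed by a terminating 0:
  9 -> 1111111110 (10 bits)
  11 -> 111111111110 (12 bits)
  12 -> 1111111111110 (13 bits)
Total length = 10 + 12 + 13 = 35 bits.

Unary([9, 11, 12]) = 11111111101111111111101111111111110 (35 bits)


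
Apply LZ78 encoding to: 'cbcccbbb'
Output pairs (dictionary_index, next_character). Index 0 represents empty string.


LZ78 encoding steps:
Dictionary: {0: ''}
Step 1: w='' (idx 0), next='c' -> output (0, 'c'), add 'c' as idx 1
Step 2: w='' (idx 0), next='b' -> output (0, 'b'), add 'b' as idx 2
Step 3: w='c' (idx 1), next='c' -> output (1, 'c'), add 'cc' as idx 3
Step 4: w='c' (idx 1), next='b' -> output (1, 'b'), add 'cb' as idx 4
Step 5: w='b' (idx 2), next='b' -> output (2, 'b'), add 'bb' as idx 5


Encoded: [(0, 'c'), (0, 'b'), (1, 'c'), (1, 'b'), (2, 'b')]


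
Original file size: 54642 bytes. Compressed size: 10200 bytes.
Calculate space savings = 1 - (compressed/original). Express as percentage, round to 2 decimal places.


ratio = compressed/original = 10200/54642 = 0.18667
savings = 1 - ratio = 1 - 0.18667 = 0.81333
as a percentage: 0.81333 * 100 = 81.33%

Space savings = 1 - 10200/54642 = 81.33%


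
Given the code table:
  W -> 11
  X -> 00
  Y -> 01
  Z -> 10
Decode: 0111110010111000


Decoding:
01 -> Y
11 -> W
11 -> W
00 -> X
10 -> Z
11 -> W
10 -> Z
00 -> X


Result: YWWXZWZX


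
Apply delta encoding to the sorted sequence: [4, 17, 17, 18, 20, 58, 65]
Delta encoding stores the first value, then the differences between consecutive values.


First value: 4
Deltas:
  17 - 4 = 13
  17 - 17 = 0
  18 - 17 = 1
  20 - 18 = 2
  58 - 20 = 38
  65 - 58 = 7


Delta encoded: [4, 13, 0, 1, 2, 38, 7]


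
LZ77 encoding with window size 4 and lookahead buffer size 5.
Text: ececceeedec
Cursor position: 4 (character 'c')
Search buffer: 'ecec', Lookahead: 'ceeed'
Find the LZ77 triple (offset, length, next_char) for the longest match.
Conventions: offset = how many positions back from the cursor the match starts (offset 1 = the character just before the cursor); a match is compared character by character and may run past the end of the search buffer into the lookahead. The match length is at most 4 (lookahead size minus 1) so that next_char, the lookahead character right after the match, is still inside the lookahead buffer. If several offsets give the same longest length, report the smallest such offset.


Try each offset into the search buffer:
  offset=1 (pos 3, char 'c'): match length 1
  offset=2 (pos 2, char 'e'): match length 0
  offset=3 (pos 1, char 'c'): match length 2
  offset=4 (pos 0, char 'e'): match length 0
Longest match has length 2 at offset 3.
next_char = character at position 4 + 2 = 6 -> 'e'

Best match: offset=3, length=2 (matching 'ce' starting at position 1)
LZ77 triple: (3, 2, 'e')


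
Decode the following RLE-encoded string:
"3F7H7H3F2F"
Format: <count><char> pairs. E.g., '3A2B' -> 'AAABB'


Expanding each <count><char> pair:
  3F -> 'FFF'
  7H -> 'HHHHHHH'
  7H -> 'HHHHHHH'
  3F -> 'FFF'
  2F -> 'FF'

Decoded = FFFHHHHHHHHHHHHHHFFFFF


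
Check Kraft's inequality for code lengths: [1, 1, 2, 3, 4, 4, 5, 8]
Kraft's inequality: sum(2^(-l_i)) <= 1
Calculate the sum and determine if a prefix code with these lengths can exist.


Sum = 2^(-1) + 2^(-1) + 2^(-2) + 2^(-3) + 2^(-4) + 2^(-4) + 2^(-5) + 2^(-8)
    = 0.5 + 0.5 + 0.25 + 0.125 + 0.0625 + 0.0625 + 0.03125 + 0.00390625
    = 393/256 = 1.53515625
Since 1.53515625 > 1, Kraft's inequality is NOT satisfied.
A prefix code with these lengths CANNOT exist.

Kraft sum = 1.53515625. Not satisfied.


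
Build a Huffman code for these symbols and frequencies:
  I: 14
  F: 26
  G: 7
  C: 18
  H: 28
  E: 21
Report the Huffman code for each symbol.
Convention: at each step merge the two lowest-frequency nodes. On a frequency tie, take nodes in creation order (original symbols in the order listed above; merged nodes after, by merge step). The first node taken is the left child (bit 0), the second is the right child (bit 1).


Huffman tree construction:
Step 1: Merge G(7) + I(14) = 21
Step 2: Merge C(18) + E(21) = 39
Step 3: Merge (G+I)(21) + F(26) = 47
Step 4: Merge H(28) + (C+E)(39) = 67
Step 5: Merge ((G+I)+F)(47) + (H+(C+E))(67) = 114
Read each symbol's code off the tree from the root (left child = 0, right child = 1).

Codes:
  I: 001 (length 3)
  F: 01 (length 2)
  G: 000 (length 3)
  C: 110 (length 3)
  H: 10 (length 2)
  E: 111 (length 3)
Average code length: 288/114 = 2.5263 bits/symbol


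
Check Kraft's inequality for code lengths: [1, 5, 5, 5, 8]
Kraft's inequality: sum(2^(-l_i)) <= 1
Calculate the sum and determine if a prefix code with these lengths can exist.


Sum = 2^(-1) + 2^(-5) + 2^(-5) + 2^(-5) + 2^(-8)
    = 0.5 + 0.03125 + 0.03125 + 0.03125 + 0.00390625
    = 153/256 = 0.59765625
Since 0.59765625 <= 1, Kraft's inequality IS satisfied.
A prefix code with these lengths CAN exist.

Kraft sum = 0.59765625. Satisfied.


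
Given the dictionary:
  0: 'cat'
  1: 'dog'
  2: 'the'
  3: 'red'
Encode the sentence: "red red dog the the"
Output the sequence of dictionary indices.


Look up each word in the dictionary:
  'red' -> 3
  'red' -> 3
  'dog' -> 1
  'the' -> 2
  'the' -> 2

Encoded: [3, 3, 1, 2, 2]


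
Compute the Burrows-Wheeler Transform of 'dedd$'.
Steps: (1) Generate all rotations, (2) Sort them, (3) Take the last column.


Rotations (sorted):
  0: $dedd -> last char: d
  1: d$ded -> last char: d
  2: dd$de -> last char: e
  3: dedd$ -> last char: $
  4: edd$d -> last char: d


BWT = dde$d


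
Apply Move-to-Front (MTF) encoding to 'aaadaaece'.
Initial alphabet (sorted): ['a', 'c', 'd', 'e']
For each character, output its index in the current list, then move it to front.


MTF encoding:
'a': index 0 in ['a', 'c', 'd', 'e'] -> ['a', 'c', 'd', 'e']
'a': index 0 in ['a', 'c', 'd', 'e'] -> ['a', 'c', 'd', 'e']
'a': index 0 in ['a', 'c', 'd', 'e'] -> ['a', 'c', 'd', 'e']
'd': index 2 in ['a', 'c', 'd', 'e'] -> ['d', 'a', 'c', 'e']
'a': index 1 in ['d', 'a', 'c', 'e'] -> ['a', 'd', 'c', 'e']
'a': index 0 in ['a', 'd', 'c', 'e'] -> ['a', 'd', 'c', 'e']
'e': index 3 in ['a', 'd', 'c', 'e'] -> ['e', 'a', 'd', 'c']
'c': index 3 in ['e', 'a', 'd', 'c'] -> ['c', 'e', 'a', 'd']
'e': index 1 in ['c', 'e', 'a', 'd'] -> ['e', 'c', 'a', 'd']


Output: [0, 0, 0, 2, 1, 0, 3, 3, 1]


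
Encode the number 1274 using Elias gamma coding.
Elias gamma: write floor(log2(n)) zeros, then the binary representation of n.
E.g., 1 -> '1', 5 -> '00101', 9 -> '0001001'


num_bits = floor(log2(1274)) + 1 = 11
leading_zeros = num_bits - 1 = 10
binary(1274) = 10011111010

Elias gamma(1274) = '0000000000' + '10011111010' = 000000000010011111010 (21 bits)


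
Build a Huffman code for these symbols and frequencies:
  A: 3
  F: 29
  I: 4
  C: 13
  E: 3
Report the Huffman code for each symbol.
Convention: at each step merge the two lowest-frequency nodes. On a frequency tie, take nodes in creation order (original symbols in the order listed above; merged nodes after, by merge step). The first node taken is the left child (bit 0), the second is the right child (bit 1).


Huffman tree construction:
Step 1: Merge A(3) + E(3) = 6
Step 2: Merge I(4) + (A+E)(6) = 10
Step 3: Merge (I+(A+E))(10) + C(13) = 23
Step 4: Merge ((I+(A+E))+C)(23) + F(29) = 52
Read each symbol's code off the tree from the root (left child = 0, right child = 1).

Codes:
  A: 0010 (length 4)
  F: 1 (length 1)
  I: 000 (length 3)
  C: 01 (length 2)
  E: 0011 (length 4)
Average code length: 91/52 = 1.7500 bits/symbol


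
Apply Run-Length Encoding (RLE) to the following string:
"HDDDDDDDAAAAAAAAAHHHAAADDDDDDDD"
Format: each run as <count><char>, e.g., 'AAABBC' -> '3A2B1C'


Scanning runs left to right:
  i=0: run of 'H' x 1 -> '1H'
  i=1: run of 'D' x 7 -> '7D'
  i=8: run of 'A' x 9 -> '9A'
  i=17: run of 'H' x 3 -> '3H'
  i=20: run of 'A' x 3 -> '3A'
  i=23: run of 'D' x 8 -> '8D'

RLE = 1H7D9A3H3A8D


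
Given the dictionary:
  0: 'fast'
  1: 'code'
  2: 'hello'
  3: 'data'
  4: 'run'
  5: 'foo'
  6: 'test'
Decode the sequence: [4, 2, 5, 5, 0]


Look up each index in the dictionary:
  4 -> 'run'
  2 -> 'hello'
  5 -> 'foo'
  5 -> 'foo'
  0 -> 'fast'

Decoded: "run hello foo foo fast"


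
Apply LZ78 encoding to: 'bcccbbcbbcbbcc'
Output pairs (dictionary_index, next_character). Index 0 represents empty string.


LZ78 encoding steps:
Dictionary: {0: ''}
Step 1: w='' (idx 0), next='b' -> output (0, 'b'), add 'b' as idx 1
Step 2: w='' (idx 0), next='c' -> output (0, 'c'), add 'c' as idx 2
Step 3: w='c' (idx 2), next='c' -> output (2, 'c'), add 'cc' as idx 3
Step 4: w='b' (idx 1), next='b' -> output (1, 'b'), add 'bb' as idx 4
Step 5: w='c' (idx 2), next='b' -> output (2, 'b'), add 'cb' as idx 5
Step 6: w='b' (idx 1), next='c' -> output (1, 'c'), add 'bc' as idx 6
Step 7: w='bb' (idx 4), next='c' -> output (4, 'c'), add 'bbc' as idx 7
Step 8: w='c' (idx 2), end of input -> output (2, '')


Encoded: [(0, 'b'), (0, 'c'), (2, 'c'), (1, 'b'), (2, 'b'), (1, 'c'), (4, 'c'), (2, '')]


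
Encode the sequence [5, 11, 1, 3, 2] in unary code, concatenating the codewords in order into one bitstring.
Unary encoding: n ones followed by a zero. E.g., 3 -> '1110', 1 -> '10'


Encode each number as n ones followed by a terminating 0:
  5 -> 111110 (6 bits)
  11 -> 111111111110 (12 bits)
  1 -> 10 (2 bits)
  3 -> 1110 (4 bits)
  2 -> 110 (3 bits)
Total length = 6 + 12 + 2 + 4 + 3 = 27 bits.

Unary([5, 11, 1, 3, 2]) = 111110111111111110101110110 (27 bits)


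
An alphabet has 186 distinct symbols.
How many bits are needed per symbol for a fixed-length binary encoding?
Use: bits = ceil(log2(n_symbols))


log2(186) = 7.5392
Bracket: 2^7 = 128 < 186 <= 2^8 = 256
So ceil(log2(186)) = 8

bits = ceil(log2(186)) = ceil(7.5392) = 8 bits


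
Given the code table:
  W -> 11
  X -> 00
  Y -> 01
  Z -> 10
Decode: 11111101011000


Decoding:
11 -> W
11 -> W
11 -> W
01 -> Y
01 -> Y
10 -> Z
00 -> X


Result: WWWYYZX


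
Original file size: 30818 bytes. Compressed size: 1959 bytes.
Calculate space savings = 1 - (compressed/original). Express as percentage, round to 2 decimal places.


ratio = compressed/original = 1959/30818 = 0.063567
savings = 1 - ratio = 1 - 0.063567 = 0.936433
as a percentage: 0.936433 * 100 = 93.64%

Space savings = 1 - 1959/30818 = 93.64%


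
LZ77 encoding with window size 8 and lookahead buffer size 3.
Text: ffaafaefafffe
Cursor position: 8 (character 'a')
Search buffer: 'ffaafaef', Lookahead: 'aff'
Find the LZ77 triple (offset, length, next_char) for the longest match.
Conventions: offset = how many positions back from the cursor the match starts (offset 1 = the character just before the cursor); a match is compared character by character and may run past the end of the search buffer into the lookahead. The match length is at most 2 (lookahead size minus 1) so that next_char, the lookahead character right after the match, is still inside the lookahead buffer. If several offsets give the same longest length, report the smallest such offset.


Try each offset into the search buffer:
  offset=1 (pos 7, char 'f'): match length 0
  offset=2 (pos 6, char 'e'): match length 0
  offset=3 (pos 5, char 'a'): match length 1
  offset=4 (pos 4, char 'f'): match length 0
  offset=5 (pos 3, char 'a'): match length 2
  offset=6 (pos 2, char 'a'): match length 1
  offset=7 (pos 1, char 'f'): match length 0
  offset=8 (pos 0, char 'f'): match length 0
Longest match has length 2 at offset 5.
next_char = character at position 8 + 2 = 10 -> 'f'

Best match: offset=5, length=2 (matching 'af' starting at position 3)
LZ77 triple: (5, 2, 'f')


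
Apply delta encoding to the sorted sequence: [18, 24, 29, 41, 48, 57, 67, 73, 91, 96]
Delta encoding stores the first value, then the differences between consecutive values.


First value: 18
Deltas:
  24 - 18 = 6
  29 - 24 = 5
  41 - 29 = 12
  48 - 41 = 7
  57 - 48 = 9
  67 - 57 = 10
  73 - 67 = 6
  91 - 73 = 18
  96 - 91 = 5


Delta encoded: [18, 6, 5, 12, 7, 9, 10, 6, 18, 5]


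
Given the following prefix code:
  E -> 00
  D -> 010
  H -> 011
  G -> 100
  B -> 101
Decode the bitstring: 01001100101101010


Decoding step by step:
Bits 010 -> D
Bits 011 -> H
Bits 00 -> E
Bits 101 -> B
Bits 101 -> B
Bits 010 -> D


Decoded message: DHEBBD


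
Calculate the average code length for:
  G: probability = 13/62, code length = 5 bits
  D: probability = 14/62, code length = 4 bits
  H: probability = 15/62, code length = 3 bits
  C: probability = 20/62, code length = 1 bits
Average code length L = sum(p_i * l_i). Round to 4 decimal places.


Weighted contributions p_i * l_i:
  G: (13/62) * 5 = 65/62
  D: (14/62) * 4 = 56/62
  H: (15/62) * 3 = 45/62
  C: (20/62) * 1 = 20/62
Sum = (65 + 56 + 45 + 20)/62 = 186/62

L = 186/62 = 3.0000 bits/symbol


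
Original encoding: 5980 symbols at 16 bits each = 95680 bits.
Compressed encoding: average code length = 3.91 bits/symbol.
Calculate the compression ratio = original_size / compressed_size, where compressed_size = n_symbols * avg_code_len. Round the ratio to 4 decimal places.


original_size = n_symbols * orig_bits = 5980 * 16 = 95680 bits
compressed_size = n_symbols * avg_code_len = 5980 * 3.91 = 23381.8 bits
ratio = original_size / compressed_size = 95680 / 23381.8 = 4.0921

Compression ratio = 4.0921


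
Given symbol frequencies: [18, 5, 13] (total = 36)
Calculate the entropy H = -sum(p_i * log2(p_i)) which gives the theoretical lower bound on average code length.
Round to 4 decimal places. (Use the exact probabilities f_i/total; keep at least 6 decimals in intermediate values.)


Per-symbol terms -p_i * log2(p_i) with p_i = f_i/36:
  p = 18/36 = 0.500000: log2(p) = -1.000000, -p*log2(p) = 0.500000
  p = 5/36 = 0.138889: log2(p) = -2.847997, -p*log2(p) = 0.395555
  p = 13/36 = 0.361111: log2(p) = -1.469485, -p*log2(p) = 0.530647
H = 0.500000 + 0.395555 + 0.530647 = 1.426202

H = 1.4262 bits/symbol


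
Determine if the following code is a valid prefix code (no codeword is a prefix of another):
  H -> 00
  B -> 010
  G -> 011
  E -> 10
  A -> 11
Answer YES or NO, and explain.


Checking each pair (does one codeword prefix another?):
  H='00' vs B='010': no prefix
  H='00' vs G='011': no prefix
  H='00' vs E='10': no prefix
  H='00' vs A='11': no prefix
  B='010' vs H='00': no prefix
  B='010' vs G='011': no prefix
  B='010' vs E='10': no prefix
  B='010' vs A='11': no prefix
  G='011' vs H='00': no prefix
  G='011' vs B='010': no prefix
  G='011' vs E='10': no prefix
  G='011' vs A='11': no prefix
  E='10' vs H='00': no prefix
  E='10' vs B='010': no prefix
  E='10' vs G='011': no prefix
  E='10' vs A='11': no prefix
  A='11' vs H='00': no prefix
  A='11' vs B='010': no prefix
  A='11' vs G='011': no prefix
  A='11' vs E='10': no prefix
No violation found over all pairs.

YES -- this is a valid prefix code. No codeword is a prefix of any other codeword.


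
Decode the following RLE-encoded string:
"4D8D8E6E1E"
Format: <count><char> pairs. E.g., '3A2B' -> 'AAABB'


Expanding each <count><char> pair:
  4D -> 'DDDD'
  8D -> 'DDDDDDDD'
  8E -> 'EEEEEEEE'
  6E -> 'EEEEEE'
  1E -> 'E'

Decoded = DDDDDDDDDDDDEEEEEEEEEEEEEEE


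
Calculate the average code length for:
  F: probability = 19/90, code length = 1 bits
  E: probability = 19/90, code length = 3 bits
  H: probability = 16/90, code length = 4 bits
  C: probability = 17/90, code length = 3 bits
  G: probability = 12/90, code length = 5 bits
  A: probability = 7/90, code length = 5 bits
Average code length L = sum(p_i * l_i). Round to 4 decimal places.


Weighted contributions p_i * l_i:
  F: (19/90) * 1 = 19/90
  E: (19/90) * 3 = 57/90
  H: (16/90) * 4 = 64/90
  C: (17/90) * 3 = 51/90
  G: (12/90) * 5 = 60/90
  A: (7/90) * 5 = 35/90
Sum = (19 + 57 + 64 + 51 + 60 + 35)/90 = 286/90

L = 286/90 = 3.1778 bits/symbol


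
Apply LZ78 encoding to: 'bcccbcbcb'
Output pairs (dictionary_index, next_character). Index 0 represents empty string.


LZ78 encoding steps:
Dictionary: {0: ''}
Step 1: w='' (idx 0), next='b' -> output (0, 'b'), add 'b' as idx 1
Step 2: w='' (idx 0), next='c' -> output (0, 'c'), add 'c' as idx 2
Step 3: w='c' (idx 2), next='c' -> output (2, 'c'), add 'cc' as idx 3
Step 4: w='b' (idx 1), next='c' -> output (1, 'c'), add 'bc' as idx 4
Step 5: w='bc' (idx 4), next='b' -> output (4, 'b'), add 'bcb' as idx 5


Encoded: [(0, 'b'), (0, 'c'), (2, 'c'), (1, 'c'), (4, 'b')]


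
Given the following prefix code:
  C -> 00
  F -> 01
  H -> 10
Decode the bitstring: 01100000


Decoding step by step:
Bits 01 -> F
Bits 10 -> H
Bits 00 -> C
Bits 00 -> C


Decoded message: FHCC


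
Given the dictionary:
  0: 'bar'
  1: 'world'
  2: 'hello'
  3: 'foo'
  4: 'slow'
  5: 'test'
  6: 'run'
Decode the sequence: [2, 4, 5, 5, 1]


Look up each index in the dictionary:
  2 -> 'hello'
  4 -> 'slow'
  5 -> 'test'
  5 -> 'test'
  1 -> 'world'

Decoded: "hello slow test test world"


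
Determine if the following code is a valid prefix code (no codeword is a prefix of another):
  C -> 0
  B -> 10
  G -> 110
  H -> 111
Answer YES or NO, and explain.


Checking each pair (does one codeword prefix another?):
  C='0' vs B='10': no prefix
  C='0' vs G='110': no prefix
  C='0' vs H='111': no prefix
  B='10' vs C='0': no prefix
  B='10' vs G='110': no prefix
  B='10' vs H='111': no prefix
  G='110' vs C='0': no prefix
  G='110' vs B='10': no prefix
  G='110' vs H='111': no prefix
  H='111' vs C='0': no prefix
  H='111' vs B='10': no prefix
  H='111' vs G='110': no prefix
No violation found over all pairs.

YES -- this is a valid prefix code. No codeword is a prefix of any other codeword.


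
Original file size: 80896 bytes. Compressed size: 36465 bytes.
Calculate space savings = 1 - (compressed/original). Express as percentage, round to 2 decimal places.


ratio = compressed/original = 36465/80896 = 0.450764
savings = 1 - ratio = 1 - 0.450764 = 0.549236
as a percentage: 0.549236 * 100 = 54.92%

Space savings = 1 - 36465/80896 = 54.92%


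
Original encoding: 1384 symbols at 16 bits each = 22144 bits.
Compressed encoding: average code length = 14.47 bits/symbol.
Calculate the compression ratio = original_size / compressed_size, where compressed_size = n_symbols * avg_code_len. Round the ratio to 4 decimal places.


original_size = n_symbols * orig_bits = 1384 * 16 = 22144 bits
compressed_size = n_symbols * avg_code_len = 1384 * 14.47 = 20026.48 bits
ratio = original_size / compressed_size = 22144 / 20026.48 = 1.1057

Compression ratio = 1.1057


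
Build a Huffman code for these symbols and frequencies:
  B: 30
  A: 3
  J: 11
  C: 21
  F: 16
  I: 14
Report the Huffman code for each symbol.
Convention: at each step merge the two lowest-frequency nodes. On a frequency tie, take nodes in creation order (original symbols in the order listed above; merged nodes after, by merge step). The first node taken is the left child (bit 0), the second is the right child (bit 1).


Huffman tree construction:
Step 1: Merge A(3) + J(11) = 14
Step 2: Merge I(14) + (A+J)(14) = 28
Step 3: Merge F(16) + C(21) = 37
Step 4: Merge (I+(A+J))(28) + B(30) = 58
Step 5: Merge (F+C)(37) + ((I+(A+J))+B)(58) = 95
Read each symbol's code off the tree from the root (left child = 0, right child = 1).

Codes:
  B: 11 (length 2)
  A: 1010 (length 4)
  J: 1011 (length 4)
  C: 01 (length 2)
  F: 00 (length 2)
  I: 100 (length 3)
Average code length: 232/95 = 2.4421 bits/symbol


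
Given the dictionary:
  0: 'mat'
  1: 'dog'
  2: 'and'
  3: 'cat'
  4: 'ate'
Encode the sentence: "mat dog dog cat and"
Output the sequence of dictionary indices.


Look up each word in the dictionary:
  'mat' -> 0
  'dog' -> 1
  'dog' -> 1
  'cat' -> 3
  'and' -> 2

Encoded: [0, 1, 1, 3, 2]


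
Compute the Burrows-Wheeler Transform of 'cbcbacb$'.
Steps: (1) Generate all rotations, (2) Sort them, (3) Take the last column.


Rotations (sorted):
  0: $cbcbacb -> last char: b
  1: acb$cbcb -> last char: b
  2: b$cbcbac -> last char: c
  3: bacb$cbc -> last char: c
  4: bcbacb$c -> last char: c
  5: cb$cbcba -> last char: a
  6: cbacb$cb -> last char: b
  7: cbcbacb$ -> last char: $


BWT = bbcccab$


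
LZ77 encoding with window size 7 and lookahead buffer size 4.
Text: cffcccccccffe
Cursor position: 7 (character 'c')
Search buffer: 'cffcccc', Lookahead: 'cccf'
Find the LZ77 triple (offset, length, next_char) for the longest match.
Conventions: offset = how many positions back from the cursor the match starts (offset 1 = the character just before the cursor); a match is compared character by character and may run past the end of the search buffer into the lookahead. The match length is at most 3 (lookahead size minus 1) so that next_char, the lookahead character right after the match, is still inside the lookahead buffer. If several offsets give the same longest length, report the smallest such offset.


Try each offset into the search buffer:
  offset=1 (pos 6, char 'c'): match length 3
  offset=2 (pos 5, char 'c'): match length 3
  offset=3 (pos 4, char 'c'): match length 3
  offset=4 (pos 3, char 'c'): match length 3
  offset=5 (pos 2, char 'f'): match length 0
  offset=6 (pos 1, char 'f'): match length 0
  offset=7 (pos 0, char 'c'): match length 1
Longest match has length 3, found at offsets 1, 2, 3, 4; take the smallest, offset 1.
next_char = character at position 7 + 3 = 10 -> 'f'

Best match: offset=1, length=3 (matching 'ccc' starting at position 6)
LZ77 triple: (1, 3, 'f')


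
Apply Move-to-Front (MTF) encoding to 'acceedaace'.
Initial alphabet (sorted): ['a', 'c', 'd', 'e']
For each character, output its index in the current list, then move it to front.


MTF encoding:
'a': index 0 in ['a', 'c', 'd', 'e'] -> ['a', 'c', 'd', 'e']
'c': index 1 in ['a', 'c', 'd', 'e'] -> ['c', 'a', 'd', 'e']
'c': index 0 in ['c', 'a', 'd', 'e'] -> ['c', 'a', 'd', 'e']
'e': index 3 in ['c', 'a', 'd', 'e'] -> ['e', 'c', 'a', 'd']
'e': index 0 in ['e', 'c', 'a', 'd'] -> ['e', 'c', 'a', 'd']
'd': index 3 in ['e', 'c', 'a', 'd'] -> ['d', 'e', 'c', 'a']
'a': index 3 in ['d', 'e', 'c', 'a'] -> ['a', 'd', 'e', 'c']
'a': index 0 in ['a', 'd', 'e', 'c'] -> ['a', 'd', 'e', 'c']
'c': index 3 in ['a', 'd', 'e', 'c'] -> ['c', 'a', 'd', 'e']
'e': index 3 in ['c', 'a', 'd', 'e'] -> ['e', 'c', 'a', 'd']


Output: [0, 1, 0, 3, 0, 3, 3, 0, 3, 3]


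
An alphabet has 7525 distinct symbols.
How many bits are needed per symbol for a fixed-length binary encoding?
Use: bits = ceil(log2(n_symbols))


log2(7525) = 12.8775
Bracket: 2^12 = 4096 < 7525 <= 2^13 = 8192
So ceil(log2(7525)) = 13

bits = ceil(log2(7525)) = ceil(12.8775) = 13 bits


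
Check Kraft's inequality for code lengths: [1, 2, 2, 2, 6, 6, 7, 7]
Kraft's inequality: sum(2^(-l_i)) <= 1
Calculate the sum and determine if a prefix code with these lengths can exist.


Sum = 2^(-1) + 2^(-2) + 2^(-2) + 2^(-2) + 2^(-6) + 2^(-6) + 2^(-7) + 2^(-7)
    = 0.5 + 0.25 + 0.25 + 0.25 + 0.015625 + 0.015625 + 0.0078125 + 0.0078125
    = 166/128 = 1.296875
Since 1.296875 > 1, Kraft's inequality is NOT satisfied.
A prefix code with these lengths CANNOT exist.

Kraft sum = 1.296875. Not satisfied.


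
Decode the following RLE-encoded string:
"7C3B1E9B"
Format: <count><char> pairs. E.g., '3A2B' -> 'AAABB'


Expanding each <count><char> pair:
  7C -> 'CCCCCCC'
  3B -> 'BBB'
  1E -> 'E'
  9B -> 'BBBBBBBBB'

Decoded = CCCCCCCBBBEBBBBBBBBB


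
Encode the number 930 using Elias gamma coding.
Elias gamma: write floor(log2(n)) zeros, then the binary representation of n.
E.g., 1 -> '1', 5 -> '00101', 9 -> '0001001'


num_bits = floor(log2(930)) + 1 = 10
leading_zeros = num_bits - 1 = 9
binary(930) = 1110100010

Elias gamma(930) = '000000000' + '1110100010' = 0000000001110100010 (19 bits)


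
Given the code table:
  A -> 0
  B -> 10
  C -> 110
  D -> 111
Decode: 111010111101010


Decoding:
111 -> D
0 -> A
10 -> B
111 -> D
10 -> B
10 -> B
10 -> B


Result: DABDBBB


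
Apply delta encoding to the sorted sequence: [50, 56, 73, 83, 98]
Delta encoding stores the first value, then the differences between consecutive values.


First value: 50
Deltas:
  56 - 50 = 6
  73 - 56 = 17
  83 - 73 = 10
  98 - 83 = 15


Delta encoded: [50, 6, 17, 10, 15]


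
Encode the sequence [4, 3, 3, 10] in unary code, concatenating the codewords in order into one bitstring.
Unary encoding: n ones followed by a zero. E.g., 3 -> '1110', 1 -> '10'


Encode each number as n ones followed by a terminating 0:
  4 -> 11110 (5 bits)
  3 -> 1110 (4 bits)
  3 -> 1110 (4 bits)
  10 -> 11111111110 (11 bits)
Total length = 5 + 4 + 4 + 11 = 24 bits.

Unary([4, 3, 3, 10]) = 111101110111011111111110 (24 bits)


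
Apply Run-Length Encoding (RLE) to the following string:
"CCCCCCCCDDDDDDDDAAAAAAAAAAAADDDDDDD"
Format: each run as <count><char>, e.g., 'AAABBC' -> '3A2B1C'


Scanning runs left to right:
  i=0: run of 'C' x 8 -> '8C'
  i=8: run of 'D' x 8 -> '8D'
  i=16: run of 'A' x 12 -> '12A'
  i=28: run of 'D' x 7 -> '7D'

RLE = 8C8D12A7D


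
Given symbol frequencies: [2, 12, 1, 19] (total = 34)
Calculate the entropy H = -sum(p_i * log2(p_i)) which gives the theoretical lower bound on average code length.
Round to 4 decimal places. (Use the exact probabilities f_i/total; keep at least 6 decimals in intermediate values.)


Per-symbol terms -p_i * log2(p_i) with p_i = f_i/34:
  p = 2/34 = 0.058824: log2(p) = -4.087463, -p*log2(p) = 0.240439
  p = 12/34 = 0.352941: log2(p) = -1.502500, -p*log2(p) = 0.530294
  p = 1/34 = 0.029412: log2(p) = -5.087463, -p*log2(p) = 0.149631
  p = 19/34 = 0.558824: log2(p) = -0.839535, -p*log2(p) = 0.469152
H = 0.240439 + 0.530294 + 0.149631 + 0.469152 = 1.389516

H = 1.3895 bits/symbol


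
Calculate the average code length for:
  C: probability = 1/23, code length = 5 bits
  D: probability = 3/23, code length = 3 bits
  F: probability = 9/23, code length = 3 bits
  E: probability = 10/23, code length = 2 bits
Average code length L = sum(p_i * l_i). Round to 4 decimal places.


Weighted contributions p_i * l_i:
  C: (1/23) * 5 = 5/23
  D: (3/23) * 3 = 9/23
  F: (9/23) * 3 = 27/23
  E: (10/23) * 2 = 20/23
Sum = (5 + 9 + 27 + 20)/23 = 61/23

L = 61/23 = 2.6522 bits/symbol


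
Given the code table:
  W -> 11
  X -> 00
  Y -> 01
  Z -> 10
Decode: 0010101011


Decoding:
00 -> X
10 -> Z
10 -> Z
10 -> Z
11 -> W


Result: XZZZW


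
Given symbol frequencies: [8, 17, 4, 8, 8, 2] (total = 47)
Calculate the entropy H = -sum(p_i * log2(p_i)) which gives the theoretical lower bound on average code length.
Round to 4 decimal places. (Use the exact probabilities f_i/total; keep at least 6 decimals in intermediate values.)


Per-symbol terms -p_i * log2(p_i) with p_i = f_i/47:
  p = 8/47 = 0.170213: log2(p) = -2.554589, -p*log2(p) = 0.434824
  p = 17/47 = 0.361702: log2(p) = -1.467126, -p*log2(p) = 0.530663
  p = 4/47 = 0.085106: log2(p) = -3.554589, -p*log2(p) = 0.302518
  p = 8/47 = 0.170213: log2(p) = -2.554589, -p*log2(p) = 0.434824
  p = 8/47 = 0.170213: log2(p) = -2.554589, -p*log2(p) = 0.434824
  p = 2/47 = 0.042553: log2(p) = -4.554589, -p*log2(p) = 0.193812
H = 0.434824 + 0.530663 + 0.302518 + 0.434824 + 0.434824 + 0.193812 = 2.331465

H = 2.3315 bits/symbol


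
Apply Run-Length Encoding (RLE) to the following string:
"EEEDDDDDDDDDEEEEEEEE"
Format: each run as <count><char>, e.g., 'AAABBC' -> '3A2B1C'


Scanning runs left to right:
  i=0: run of 'E' x 3 -> '3E'
  i=3: run of 'D' x 9 -> '9D'
  i=12: run of 'E' x 8 -> '8E'

RLE = 3E9D8E


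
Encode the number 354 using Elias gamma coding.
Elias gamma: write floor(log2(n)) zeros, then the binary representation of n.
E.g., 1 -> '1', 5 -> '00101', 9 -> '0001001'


num_bits = floor(log2(354)) + 1 = 9
leading_zeros = num_bits - 1 = 8
binary(354) = 101100010

Elias gamma(354) = '00000000' + '101100010' = 00000000101100010 (17 bits)


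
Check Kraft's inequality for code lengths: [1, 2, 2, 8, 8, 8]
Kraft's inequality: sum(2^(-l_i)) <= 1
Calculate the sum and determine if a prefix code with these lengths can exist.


Sum = 2^(-1) + 2^(-2) + 2^(-2) + 2^(-8) + 2^(-8) + 2^(-8)
    = 0.5 + 0.25 + 0.25 + 0.00390625 + 0.00390625 + 0.00390625
    = 259/256 = 1.01171875
Since 1.01171875 > 1, Kraft's inequality is NOT satisfied.
A prefix code with these lengths CANNOT exist.

Kraft sum = 1.01171875. Not satisfied.


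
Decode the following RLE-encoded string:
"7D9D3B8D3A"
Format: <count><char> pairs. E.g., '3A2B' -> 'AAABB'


Expanding each <count><char> pair:
  7D -> 'DDDDDDD'
  9D -> 'DDDDDDDDD'
  3B -> 'BBB'
  8D -> 'DDDDDDDD'
  3A -> 'AAA'

Decoded = DDDDDDDDDDDDDDDDBBBDDDDDDDDAAA


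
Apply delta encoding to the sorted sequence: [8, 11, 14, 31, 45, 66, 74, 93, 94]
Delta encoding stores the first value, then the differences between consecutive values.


First value: 8
Deltas:
  11 - 8 = 3
  14 - 11 = 3
  31 - 14 = 17
  45 - 31 = 14
  66 - 45 = 21
  74 - 66 = 8
  93 - 74 = 19
  94 - 93 = 1


Delta encoded: [8, 3, 3, 17, 14, 21, 8, 19, 1]


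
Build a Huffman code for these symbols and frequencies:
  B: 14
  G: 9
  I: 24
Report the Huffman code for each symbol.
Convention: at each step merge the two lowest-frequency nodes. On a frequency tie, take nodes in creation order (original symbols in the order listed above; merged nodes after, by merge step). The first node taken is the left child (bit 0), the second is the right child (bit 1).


Huffman tree construction:
Step 1: Merge G(9) + B(14) = 23
Step 2: Merge (G+B)(23) + I(24) = 47
Read each symbol's code off the tree from the root (left child = 0, right child = 1).

Codes:
  B: 01 (length 2)
  G: 00 (length 2)
  I: 1 (length 1)
Average code length: 70/47 = 1.4894 bits/symbol


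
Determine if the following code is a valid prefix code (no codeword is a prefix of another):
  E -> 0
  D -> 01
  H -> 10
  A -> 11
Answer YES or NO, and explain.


Checking each pair (does one codeword prefix another?):
  E='0' vs D='01': prefix -- VIOLATION

NO -- this is NOT a valid prefix code. E (0) is a prefix of D (01).


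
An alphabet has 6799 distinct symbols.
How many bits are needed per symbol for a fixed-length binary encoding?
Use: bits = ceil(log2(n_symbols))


log2(6799) = 12.7311
Bracket: 2^12 = 4096 < 6799 <= 2^13 = 8192
So ceil(log2(6799)) = 13

bits = ceil(log2(6799)) = ceil(12.7311) = 13 bits


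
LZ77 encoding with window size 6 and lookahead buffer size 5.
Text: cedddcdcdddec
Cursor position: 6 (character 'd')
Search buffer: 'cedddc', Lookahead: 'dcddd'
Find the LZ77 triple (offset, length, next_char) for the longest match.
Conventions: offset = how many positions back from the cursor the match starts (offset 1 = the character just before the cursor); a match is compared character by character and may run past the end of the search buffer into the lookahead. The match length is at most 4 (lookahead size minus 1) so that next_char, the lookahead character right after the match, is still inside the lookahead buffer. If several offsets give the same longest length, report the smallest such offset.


Try each offset into the search buffer:
  offset=1 (pos 5, char 'c'): match length 0
  offset=2 (pos 4, char 'd'): match length 3
  offset=3 (pos 3, char 'd'): match length 1
  offset=4 (pos 2, char 'd'): match length 1
  offset=5 (pos 1, char 'e'): match length 0
  offset=6 (pos 0, char 'c'): match length 0
Longest match has length 3 at offset 2.
next_char = character at position 6 + 3 = 9 -> 'd'

Best match: offset=2, length=3 (matching 'dcd' starting at position 4)
LZ77 triple: (2, 3, 'd')


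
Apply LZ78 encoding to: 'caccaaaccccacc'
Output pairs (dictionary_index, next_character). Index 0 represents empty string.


LZ78 encoding steps:
Dictionary: {0: ''}
Step 1: w='' (idx 0), next='c' -> output (0, 'c'), add 'c' as idx 1
Step 2: w='' (idx 0), next='a' -> output (0, 'a'), add 'a' as idx 2
Step 3: w='c' (idx 1), next='c' -> output (1, 'c'), add 'cc' as idx 3
Step 4: w='a' (idx 2), next='a' -> output (2, 'a'), add 'aa' as idx 4
Step 5: w='a' (idx 2), next='c' -> output (2, 'c'), add 'ac' as idx 5
Step 6: w='cc' (idx 3), next='c' -> output (3, 'c'), add 'ccc' as idx 6
Step 7: w='ac' (idx 5), next='c' -> output (5, 'c'), add 'acc' as idx 7


Encoded: [(0, 'c'), (0, 'a'), (1, 'c'), (2, 'a'), (2, 'c'), (3, 'c'), (5, 'c')]


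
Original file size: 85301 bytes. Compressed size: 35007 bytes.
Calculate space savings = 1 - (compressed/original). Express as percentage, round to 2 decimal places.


ratio = compressed/original = 35007/85301 = 0.410394
savings = 1 - ratio = 1 - 0.410394 = 0.589606
as a percentage: 0.589606 * 100 = 58.96%

Space savings = 1 - 35007/85301 = 58.96%


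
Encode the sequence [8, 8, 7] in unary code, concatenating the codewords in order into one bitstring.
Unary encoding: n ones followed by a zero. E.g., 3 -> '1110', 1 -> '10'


Encode each number as n ones followed by a terminating 0:
  8 -> 111111110 (9 bits)
  8 -> 111111110 (9 bits)
  7 -> 11111110 (8 bits)
Total length = 9 + 9 + 8 = 26 bits.

Unary([8, 8, 7]) = 11111111011111111011111110 (26 bits)


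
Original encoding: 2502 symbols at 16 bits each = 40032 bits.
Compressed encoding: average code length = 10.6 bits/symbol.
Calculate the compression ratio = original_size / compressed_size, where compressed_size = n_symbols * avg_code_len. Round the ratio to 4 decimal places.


original_size = n_symbols * orig_bits = 2502 * 16 = 40032 bits
compressed_size = n_symbols * avg_code_len = 2502 * 10.6 = 26521.2 bits
ratio = original_size / compressed_size = 40032 / 26521.2 = 1.5094

Compression ratio = 1.5094


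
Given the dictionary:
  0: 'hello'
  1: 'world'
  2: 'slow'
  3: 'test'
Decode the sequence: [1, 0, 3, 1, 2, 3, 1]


Look up each index in the dictionary:
  1 -> 'world'
  0 -> 'hello'
  3 -> 'test'
  1 -> 'world'
  2 -> 'slow'
  3 -> 'test'
  1 -> 'world'

Decoded: "world hello test world slow test world"


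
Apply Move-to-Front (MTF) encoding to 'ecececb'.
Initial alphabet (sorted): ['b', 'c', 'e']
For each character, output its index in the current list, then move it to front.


MTF encoding:
'e': index 2 in ['b', 'c', 'e'] -> ['e', 'b', 'c']
'c': index 2 in ['e', 'b', 'c'] -> ['c', 'e', 'b']
'e': index 1 in ['c', 'e', 'b'] -> ['e', 'c', 'b']
'c': index 1 in ['e', 'c', 'b'] -> ['c', 'e', 'b']
'e': index 1 in ['c', 'e', 'b'] -> ['e', 'c', 'b']
'c': index 1 in ['e', 'c', 'b'] -> ['c', 'e', 'b']
'b': index 2 in ['c', 'e', 'b'] -> ['b', 'c', 'e']


Output: [2, 2, 1, 1, 1, 1, 2]


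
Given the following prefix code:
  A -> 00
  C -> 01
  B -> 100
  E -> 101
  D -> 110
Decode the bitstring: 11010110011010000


Decoding step by step:
Bits 110 -> D
Bits 101 -> E
Bits 100 -> B
Bits 110 -> D
Bits 100 -> B
Bits 00 -> A


Decoded message: DEBDBA


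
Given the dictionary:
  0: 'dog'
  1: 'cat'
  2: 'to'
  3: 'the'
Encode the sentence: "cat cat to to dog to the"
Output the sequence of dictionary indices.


Look up each word in the dictionary:
  'cat' -> 1
  'cat' -> 1
  'to' -> 2
  'to' -> 2
  'dog' -> 0
  'to' -> 2
  'the' -> 3

Encoded: [1, 1, 2, 2, 0, 2, 3]


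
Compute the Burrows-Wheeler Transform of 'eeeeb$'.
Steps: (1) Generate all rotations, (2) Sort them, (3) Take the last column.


Rotations (sorted):
  0: $eeeeb -> last char: b
  1: b$eeee -> last char: e
  2: eb$eee -> last char: e
  3: eeb$ee -> last char: e
  4: eeeb$e -> last char: e
  5: eeeeb$ -> last char: $


BWT = beeee$


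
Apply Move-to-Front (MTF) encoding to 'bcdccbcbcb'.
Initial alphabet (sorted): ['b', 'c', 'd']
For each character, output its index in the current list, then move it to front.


MTF encoding:
'b': index 0 in ['b', 'c', 'd'] -> ['b', 'c', 'd']
'c': index 1 in ['b', 'c', 'd'] -> ['c', 'b', 'd']
'd': index 2 in ['c', 'b', 'd'] -> ['d', 'c', 'b']
'c': index 1 in ['d', 'c', 'b'] -> ['c', 'd', 'b']
'c': index 0 in ['c', 'd', 'b'] -> ['c', 'd', 'b']
'b': index 2 in ['c', 'd', 'b'] -> ['b', 'c', 'd']
'c': index 1 in ['b', 'c', 'd'] -> ['c', 'b', 'd']
'b': index 1 in ['c', 'b', 'd'] -> ['b', 'c', 'd']
'c': index 1 in ['b', 'c', 'd'] -> ['c', 'b', 'd']
'b': index 1 in ['c', 'b', 'd'] -> ['b', 'c', 'd']


Output: [0, 1, 2, 1, 0, 2, 1, 1, 1, 1]


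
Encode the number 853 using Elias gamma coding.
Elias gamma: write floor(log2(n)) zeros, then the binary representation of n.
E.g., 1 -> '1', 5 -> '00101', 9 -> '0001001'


num_bits = floor(log2(853)) + 1 = 10
leading_zeros = num_bits - 1 = 9
binary(853) = 1101010101

Elias gamma(853) = '000000000' + '1101010101' = 0000000001101010101 (19 bits)


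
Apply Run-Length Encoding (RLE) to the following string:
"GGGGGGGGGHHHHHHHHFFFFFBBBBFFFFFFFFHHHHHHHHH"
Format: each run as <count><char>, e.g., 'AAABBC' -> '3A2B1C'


Scanning runs left to right:
  i=0: run of 'G' x 9 -> '9G'
  i=9: run of 'H' x 8 -> '8H'
  i=17: run of 'F' x 5 -> '5F'
  i=22: run of 'B' x 4 -> '4B'
  i=26: run of 'F' x 8 -> '8F'
  i=34: run of 'H' x 9 -> '9H'

RLE = 9G8H5F4B8F9H


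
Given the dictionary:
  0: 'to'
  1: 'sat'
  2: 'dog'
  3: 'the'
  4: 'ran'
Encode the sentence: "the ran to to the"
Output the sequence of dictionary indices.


Look up each word in the dictionary:
  'the' -> 3
  'ran' -> 4
  'to' -> 0
  'to' -> 0
  'the' -> 3

Encoded: [3, 4, 0, 0, 3]


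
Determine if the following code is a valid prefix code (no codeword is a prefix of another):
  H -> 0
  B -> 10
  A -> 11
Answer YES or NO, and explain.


Checking each pair (does one codeword prefix another?):
  H='0' vs B='10': no prefix
  H='0' vs A='11': no prefix
  B='10' vs H='0': no prefix
  B='10' vs A='11': no prefix
  A='11' vs H='0': no prefix
  A='11' vs B='10': no prefix
No violation found over all pairs.

YES -- this is a valid prefix code. No codeword is a prefix of any other codeword.


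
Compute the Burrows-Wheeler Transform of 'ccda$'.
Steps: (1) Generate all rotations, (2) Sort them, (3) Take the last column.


Rotations (sorted):
  0: $ccda -> last char: a
  1: a$ccd -> last char: d
  2: ccda$ -> last char: $
  3: cda$c -> last char: c
  4: da$cc -> last char: c


BWT = ad$cc
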